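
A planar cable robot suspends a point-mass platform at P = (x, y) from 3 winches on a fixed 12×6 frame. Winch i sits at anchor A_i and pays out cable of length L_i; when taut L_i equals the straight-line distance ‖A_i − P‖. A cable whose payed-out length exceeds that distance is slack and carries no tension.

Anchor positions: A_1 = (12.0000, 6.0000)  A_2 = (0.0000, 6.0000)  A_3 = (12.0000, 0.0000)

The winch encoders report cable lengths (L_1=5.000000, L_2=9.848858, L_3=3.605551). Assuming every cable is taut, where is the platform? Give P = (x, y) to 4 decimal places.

(9.0000, 2.0000)

each cable: (A_i−P)·(A_i−P) = L_i²; let c_i = ‖A_i‖²−L_i²
c_1 = 144.0000+36.0000−25.0000 = 155.0000
row 1: 24.0000x + 0.0000y = 216.0000  (c_2=-61.0000)
row 2: 0.0000x + 12.0000y = 24.0000  (c_3=131.0000)
Cramer on rows 1–2 → x = 9.0000, y = 2.0000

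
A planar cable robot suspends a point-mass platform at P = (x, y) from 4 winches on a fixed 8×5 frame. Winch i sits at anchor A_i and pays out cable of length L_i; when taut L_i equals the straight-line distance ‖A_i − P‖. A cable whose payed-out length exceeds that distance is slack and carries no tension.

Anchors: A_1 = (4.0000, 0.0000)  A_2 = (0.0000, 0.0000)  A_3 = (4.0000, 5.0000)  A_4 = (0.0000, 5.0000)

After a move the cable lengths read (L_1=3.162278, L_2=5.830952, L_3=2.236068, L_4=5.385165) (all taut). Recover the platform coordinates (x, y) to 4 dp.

(5.0000, 3.0000)

each cable: (A_i−P)·(A_i−P) = L_i²; let k_i = ‖A_i‖²−L_i²
k_1 = 16.0000+0.0000−10.0000 = 6.0000
row 1: 8.0000x + 0.0000y = 40.0000  (k_2=-34.0000)
row 2: 0.0000x − 10.0000y = -30.0000  (k_3=36.0000)
row 3: 8.0000x − 10.0000y = 10.0000  (k_4=-4.0000)
Cramer on rows 1–2 → x = 5.0000, y = 3.0000
check cable 4: ‖A_4−P‖² = 29.0000 ≈ L_4² = 29.0000 ✓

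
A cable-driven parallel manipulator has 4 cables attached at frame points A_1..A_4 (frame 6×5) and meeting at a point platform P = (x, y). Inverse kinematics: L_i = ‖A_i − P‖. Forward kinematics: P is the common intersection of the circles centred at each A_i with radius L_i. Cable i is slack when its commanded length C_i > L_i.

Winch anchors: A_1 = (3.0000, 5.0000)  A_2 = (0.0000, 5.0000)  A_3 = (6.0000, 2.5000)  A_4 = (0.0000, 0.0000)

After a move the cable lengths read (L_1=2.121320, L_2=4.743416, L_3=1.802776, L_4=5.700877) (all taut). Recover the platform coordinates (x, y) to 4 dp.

each cable: (A_i−P)·(A_i−P) = L_i²; let q_i = ‖A_i‖²−L_i²
q_1 = 9.0000+25.0000−4.5000 = 29.5000
row 1: 6.0000x + 0.0000y = 27.0000  (q_2=2.5000)
row 2: -6.0000x + 5.0000y = -9.5000  (q_3=39.0000)
row 3: 6.0000x + 10.0000y = 62.0000  (q_4=-32.5000)
Cramer on rows 1–2 → x = 4.5000, y = 3.5000
check cable 4: ‖A_4−P‖² = 32.5000 ≈ L_4² = 32.5000 ✓

(4.5000, 3.5000)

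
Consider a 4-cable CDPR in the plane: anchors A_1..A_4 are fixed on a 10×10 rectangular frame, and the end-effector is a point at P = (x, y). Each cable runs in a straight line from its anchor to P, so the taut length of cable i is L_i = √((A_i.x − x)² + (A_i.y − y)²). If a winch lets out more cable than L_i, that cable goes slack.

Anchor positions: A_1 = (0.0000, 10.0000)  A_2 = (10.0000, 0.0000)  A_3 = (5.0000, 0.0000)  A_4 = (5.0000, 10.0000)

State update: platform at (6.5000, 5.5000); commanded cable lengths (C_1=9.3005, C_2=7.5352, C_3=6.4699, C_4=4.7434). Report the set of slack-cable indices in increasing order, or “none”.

1, 2, 3

cable 1: √((-6.5000)²+(4.5000)²)=7.9057, C_1=9.3005: slack
cable 2: √((3.5000)²+(-5.5000)²)=6.5192, C_2=7.5352: slack
cable 3: √((-1.5000)²+(-5.5000)²)=5.7009, C_3=6.4699: slack
cable 4: √((-1.5000)²+(4.5000)²)=4.7434, C_4=4.7434: taut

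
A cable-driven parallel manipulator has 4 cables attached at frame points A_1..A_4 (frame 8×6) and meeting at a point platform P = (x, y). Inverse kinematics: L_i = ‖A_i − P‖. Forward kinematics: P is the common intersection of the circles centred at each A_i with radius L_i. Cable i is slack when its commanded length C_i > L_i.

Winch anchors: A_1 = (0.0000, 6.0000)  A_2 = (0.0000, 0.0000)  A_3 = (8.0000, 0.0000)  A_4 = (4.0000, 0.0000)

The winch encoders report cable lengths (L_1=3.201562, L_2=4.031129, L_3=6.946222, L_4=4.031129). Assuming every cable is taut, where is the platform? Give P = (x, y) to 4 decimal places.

each cable: (A_i−P)·(A_i−P) = L_i²; let c_i = ‖A_i‖²−L_i²
c_1 = 0.0000+36.0000−10.2500 = 25.7500
row 1: 0.0000x + 12.0000y = 42.0000  (c_2=-16.2500)
row 2: -16.0000x + 12.0000y = 10.0000  (c_3=15.7500)
row 3: -8.0000x + 12.0000y = 26.0000  (c_4=-0.2500)
Cramer on rows 1–2 → x = 2.0000, y = 3.5000
check cable 4: ‖A_4−P‖² = 16.2500 ≈ L_4² = 16.2500 ✓

(2.0000, 3.5000)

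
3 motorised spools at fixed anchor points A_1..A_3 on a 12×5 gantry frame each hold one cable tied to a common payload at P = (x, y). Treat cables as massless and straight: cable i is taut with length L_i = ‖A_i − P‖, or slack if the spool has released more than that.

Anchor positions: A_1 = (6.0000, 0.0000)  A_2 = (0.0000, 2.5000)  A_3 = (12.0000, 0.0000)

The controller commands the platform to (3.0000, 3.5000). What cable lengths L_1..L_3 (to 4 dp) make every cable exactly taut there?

L_1: Δ = A_1−P = (3.0000, -3.5000) → ‖Δ‖ = √21.2500 = 4.6098
L_2: Δ = A_2−P = (-3.0000, -1.0000) → ‖Δ‖ = √10.0000 = 3.1623
L_3: Δ = A_3−P = (9.0000, -3.5000) → ‖Δ‖ = √93.2500 = 9.6566

(4.6098, 3.1623, 9.6566)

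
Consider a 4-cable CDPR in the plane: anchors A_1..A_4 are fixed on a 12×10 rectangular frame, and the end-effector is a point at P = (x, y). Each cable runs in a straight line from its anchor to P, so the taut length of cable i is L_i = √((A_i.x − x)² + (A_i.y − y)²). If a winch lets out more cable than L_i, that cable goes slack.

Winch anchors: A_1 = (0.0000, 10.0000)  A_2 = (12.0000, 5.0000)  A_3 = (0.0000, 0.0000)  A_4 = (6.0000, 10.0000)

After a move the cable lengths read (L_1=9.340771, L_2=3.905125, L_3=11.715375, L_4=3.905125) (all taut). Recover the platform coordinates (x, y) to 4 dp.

(9.0000, 7.5000)

expand ‖A_i−P‖²=L_i² and subtract eq 1 (k_i ≔ ‖A_i‖²−L_i²)
k_1 = 0.0000+100.0000−87.2500 = 12.7500
eq1−eq2 → [-24.0000  10.0000]·P = -141.0000
eq1−eq3 → [0.0000  20.0000]·P = 150.0000
eq1−eq4 → [-12.0000  0.0000]·P = -108.0000
2×2 solve → P = (9.0000, 7.5000)
check cable 4: ‖A_4−P‖² = 15.2500 ≈ L_4² = 15.2500 ✓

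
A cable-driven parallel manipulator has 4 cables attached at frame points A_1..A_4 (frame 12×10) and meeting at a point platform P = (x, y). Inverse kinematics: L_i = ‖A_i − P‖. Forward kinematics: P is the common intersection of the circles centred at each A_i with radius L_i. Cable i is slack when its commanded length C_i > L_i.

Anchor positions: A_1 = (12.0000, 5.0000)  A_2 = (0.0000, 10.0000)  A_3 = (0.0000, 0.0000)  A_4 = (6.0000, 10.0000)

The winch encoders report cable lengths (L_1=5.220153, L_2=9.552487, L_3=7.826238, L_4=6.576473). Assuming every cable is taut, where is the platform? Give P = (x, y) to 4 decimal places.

circle eqns → linear via eq_j − eq_1; set c_j = A_j·A_j − L_j²
c_1 = 144.0000+25.0000−27.2500 = 141.7500
24.0000·x − 10.0000·y = c_1−c_2 = 133.0000
24.0000·x + 10.0000·y = c_1−c_3 = 203.0000
12.0000·x − 10.0000·y = c_1−c_4 = 49.0000
solve first two rows → x=7.0000, y=3.5000
check cable 4: ‖A_4−P‖² = 43.2500 ≈ L_4² = 43.2500 ✓

(7.0000, 3.5000)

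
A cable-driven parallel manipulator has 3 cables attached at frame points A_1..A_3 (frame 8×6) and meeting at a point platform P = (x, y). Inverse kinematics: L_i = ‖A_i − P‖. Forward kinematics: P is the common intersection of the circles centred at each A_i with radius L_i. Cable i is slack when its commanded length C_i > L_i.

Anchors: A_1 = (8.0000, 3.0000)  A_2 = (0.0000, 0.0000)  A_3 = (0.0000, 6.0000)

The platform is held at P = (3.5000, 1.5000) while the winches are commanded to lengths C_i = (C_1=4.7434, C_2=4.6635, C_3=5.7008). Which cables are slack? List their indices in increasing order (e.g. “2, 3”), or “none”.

2

cable 1: L_1 = ‖A_1−P‖ = 4.7434;  C_1 = 4.7434 → taut
cable 2: L_2 = ‖A_2−P‖ = 3.8079;  C_2 = 4.6635 → slack
cable 3: L_3 = ‖A_3−P‖ = 5.7009;  C_3 = 5.7008 → taut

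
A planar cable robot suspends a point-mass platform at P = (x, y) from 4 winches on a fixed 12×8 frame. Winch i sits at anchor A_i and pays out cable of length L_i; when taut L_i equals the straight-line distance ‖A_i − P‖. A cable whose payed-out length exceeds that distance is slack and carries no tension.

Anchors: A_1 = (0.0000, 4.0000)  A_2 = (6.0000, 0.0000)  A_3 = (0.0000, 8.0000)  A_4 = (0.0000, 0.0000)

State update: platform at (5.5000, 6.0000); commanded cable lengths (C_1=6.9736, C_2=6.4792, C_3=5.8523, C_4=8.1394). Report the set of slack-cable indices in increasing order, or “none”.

cable 1: √((-5.5000)²+(-2.0000)²)=5.8523, C_1=6.9736: slack
cable 2: √((0.5000)²+(-6.0000)²)=6.0208, C_2=6.4792: slack
cable 3: √((-5.5000)²+(2.0000)²)=5.8523, C_3=5.8523: taut
cable 4: √((-5.5000)²+(-6.0000)²)=8.1394, C_4=8.1394: taut

1, 2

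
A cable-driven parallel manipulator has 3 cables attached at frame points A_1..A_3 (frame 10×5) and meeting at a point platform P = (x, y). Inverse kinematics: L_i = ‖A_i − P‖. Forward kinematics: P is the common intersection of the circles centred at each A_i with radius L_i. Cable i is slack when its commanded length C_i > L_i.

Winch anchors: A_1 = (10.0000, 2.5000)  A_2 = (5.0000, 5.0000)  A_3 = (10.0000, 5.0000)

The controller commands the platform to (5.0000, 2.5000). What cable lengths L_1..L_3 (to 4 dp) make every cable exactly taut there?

(5.0000, 2.5000, 5.5902)

L_1: Δ = A_1−P = (5.0000, 0.0000) → ‖Δ‖ = √25.0000 = 5.0000
L_2: Δ = A_2−P = (0.0000, 2.5000) → ‖Δ‖ = √6.2500 = 2.5000
L_3: Δ = A_3−P = (5.0000, 2.5000) → ‖Δ‖ = √31.2500 = 5.5902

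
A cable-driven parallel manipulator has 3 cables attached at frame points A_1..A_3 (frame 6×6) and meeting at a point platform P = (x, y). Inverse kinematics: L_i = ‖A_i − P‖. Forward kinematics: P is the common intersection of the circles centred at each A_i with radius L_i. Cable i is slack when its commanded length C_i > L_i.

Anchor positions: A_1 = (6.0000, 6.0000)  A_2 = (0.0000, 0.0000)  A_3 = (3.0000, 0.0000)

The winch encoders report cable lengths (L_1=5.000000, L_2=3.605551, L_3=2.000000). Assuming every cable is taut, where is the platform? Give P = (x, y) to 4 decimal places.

(3.0000, 2.0000)

circle eqns → linear via eq_j − eq_1; set c_j = A_j·A_j − L_j²
c_1 = 36.0000+36.0000−25.0000 = 47.0000
12.0000·x + 12.0000·y = c_1−c_2 = 60.0000
6.0000·x + 12.0000·y = c_1−c_3 = 42.0000
solve first two rows → x=3.0000, y=2.0000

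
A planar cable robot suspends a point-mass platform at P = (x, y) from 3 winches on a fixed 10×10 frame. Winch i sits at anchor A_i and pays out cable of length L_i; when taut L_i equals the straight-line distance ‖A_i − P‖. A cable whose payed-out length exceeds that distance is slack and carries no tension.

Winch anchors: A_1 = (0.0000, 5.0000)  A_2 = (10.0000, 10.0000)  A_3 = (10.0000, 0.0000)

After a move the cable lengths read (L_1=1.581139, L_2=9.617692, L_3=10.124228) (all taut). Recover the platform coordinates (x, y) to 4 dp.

(1.5000, 5.5000)

expand ‖A_i−P‖²=L_i² and subtract eq 1 (c_i ≔ ‖A_i‖²−L_i²)
c_1 = 0.0000+25.0000−2.5000 = 22.5000
eq1−eq2 → [-20.0000  -10.0000]·P = -85.0000
eq1−eq3 → [-20.0000  10.0000]·P = 25.0000
2×2 solve → P = (1.5000, 5.5000)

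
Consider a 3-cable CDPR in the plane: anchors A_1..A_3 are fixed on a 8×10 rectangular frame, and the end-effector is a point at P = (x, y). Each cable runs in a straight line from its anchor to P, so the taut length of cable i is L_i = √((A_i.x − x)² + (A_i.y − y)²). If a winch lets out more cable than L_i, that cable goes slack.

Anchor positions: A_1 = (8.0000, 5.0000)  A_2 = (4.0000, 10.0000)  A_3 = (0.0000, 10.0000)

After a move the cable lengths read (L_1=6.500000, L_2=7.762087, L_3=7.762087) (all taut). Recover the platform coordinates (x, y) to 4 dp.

(2.0000, 2.5000)

expand ‖A_i−P‖²=L_i² and subtract eq 1 (q_i ≔ ‖A_i‖²−L_i²)
q_1 = 64.0000+25.0000−42.2500 = 46.7500
eq1−eq2 → [8.0000  -10.0000]·P = -9.0000
eq1−eq3 → [16.0000  -10.0000]·P = 7.0000
2×2 solve → P = (2.0000, 2.5000)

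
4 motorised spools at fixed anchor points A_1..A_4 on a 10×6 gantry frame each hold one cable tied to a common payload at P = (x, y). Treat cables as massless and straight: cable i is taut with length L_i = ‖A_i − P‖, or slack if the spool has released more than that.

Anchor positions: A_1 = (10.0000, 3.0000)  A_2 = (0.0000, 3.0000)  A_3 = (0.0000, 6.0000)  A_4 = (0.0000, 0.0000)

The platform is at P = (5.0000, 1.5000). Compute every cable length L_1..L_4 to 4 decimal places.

(5.2202, 5.2202, 6.7268, 5.2202)

cable 1: Δx=5.0000, Δy=1.5000; L_1 = √(Δx²+Δy²) = 5.2202
cable 2: Δx=-5.0000, Δy=1.5000; L_2 = √(Δx²+Δy²) = 5.2202
cable 3: Δx=-5.0000, Δy=4.5000; L_3 = √(Δx²+Δy²) = 6.7268
cable 4: Δx=-5.0000, Δy=-1.5000; L_4 = √(Δx²+Δy²) = 5.2202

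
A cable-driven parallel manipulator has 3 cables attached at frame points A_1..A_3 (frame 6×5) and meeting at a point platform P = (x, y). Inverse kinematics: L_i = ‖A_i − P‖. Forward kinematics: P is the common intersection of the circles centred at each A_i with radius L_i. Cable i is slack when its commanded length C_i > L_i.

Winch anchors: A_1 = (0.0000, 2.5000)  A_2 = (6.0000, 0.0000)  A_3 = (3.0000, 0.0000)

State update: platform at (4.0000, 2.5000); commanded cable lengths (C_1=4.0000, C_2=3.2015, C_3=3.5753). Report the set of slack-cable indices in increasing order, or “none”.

i=1: geometric 4.0000 vs commanded 4.0000 ⇒ taut
i=2: geometric 3.2016 vs commanded 3.2015 ⇒ taut
i=3: geometric 2.6926 vs commanded 3.5753 ⇒ slack

3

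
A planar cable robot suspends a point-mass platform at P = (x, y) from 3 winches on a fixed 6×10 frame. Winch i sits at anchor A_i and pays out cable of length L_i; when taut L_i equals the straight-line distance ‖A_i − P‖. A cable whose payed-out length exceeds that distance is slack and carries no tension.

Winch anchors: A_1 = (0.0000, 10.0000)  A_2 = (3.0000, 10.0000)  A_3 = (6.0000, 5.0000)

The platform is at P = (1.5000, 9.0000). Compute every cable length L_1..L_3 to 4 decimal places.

L_1 = √((0.0000−1.5000)² + (10.0000−9.0000)²) = 1.8028
L_2 = √((3.0000−1.5000)² + (10.0000−9.0000)²) = 1.8028
L_3 = √((6.0000−1.5000)² + (5.0000−9.0000)²) = 6.0208

(1.8028, 1.8028, 6.0208)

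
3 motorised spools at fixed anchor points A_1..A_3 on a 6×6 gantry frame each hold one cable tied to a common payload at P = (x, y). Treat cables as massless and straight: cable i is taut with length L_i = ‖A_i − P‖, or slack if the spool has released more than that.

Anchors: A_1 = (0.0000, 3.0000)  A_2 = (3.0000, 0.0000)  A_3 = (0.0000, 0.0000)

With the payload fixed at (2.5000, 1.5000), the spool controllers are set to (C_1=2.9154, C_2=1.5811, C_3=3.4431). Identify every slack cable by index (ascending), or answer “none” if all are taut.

i=1: geometric 2.9155 vs commanded 2.9154 ⇒ taut
i=2: geometric 1.5811 vs commanded 1.5811 ⇒ taut
i=3: geometric 2.9155 vs commanded 3.4431 ⇒ slack

3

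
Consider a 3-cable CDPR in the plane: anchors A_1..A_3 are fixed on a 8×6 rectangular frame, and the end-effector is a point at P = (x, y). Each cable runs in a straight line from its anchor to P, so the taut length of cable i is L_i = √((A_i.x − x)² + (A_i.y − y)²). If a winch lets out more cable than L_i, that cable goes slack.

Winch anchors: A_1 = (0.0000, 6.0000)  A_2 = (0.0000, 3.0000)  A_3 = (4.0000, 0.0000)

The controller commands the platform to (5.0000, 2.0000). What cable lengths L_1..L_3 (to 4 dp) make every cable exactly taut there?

cable 1: Δx=-5.0000, Δy=4.0000; L_1 = √(Δx²+Δy²) = 6.4031
cable 2: Δx=-5.0000, Δy=1.0000; L_2 = √(Δx²+Δy²) = 5.0990
cable 3: Δx=-1.0000, Δy=-2.0000; L_3 = √(Δx²+Δy²) = 2.2361

(6.4031, 5.0990, 2.2361)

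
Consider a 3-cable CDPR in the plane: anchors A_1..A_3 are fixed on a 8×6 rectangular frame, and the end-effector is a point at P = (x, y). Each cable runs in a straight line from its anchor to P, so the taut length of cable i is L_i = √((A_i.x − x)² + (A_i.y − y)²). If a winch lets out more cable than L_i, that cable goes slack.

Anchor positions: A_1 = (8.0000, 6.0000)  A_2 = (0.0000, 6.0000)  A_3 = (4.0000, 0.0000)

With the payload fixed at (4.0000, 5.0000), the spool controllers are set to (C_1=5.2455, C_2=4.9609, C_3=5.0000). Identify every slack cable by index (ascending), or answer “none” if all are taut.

i=1: geometric 4.1231 vs commanded 5.2455 ⇒ slack
i=2: geometric 4.1231 vs commanded 4.9609 ⇒ slack
i=3: geometric 5.0000 vs commanded 5.0000 ⇒ taut

1, 2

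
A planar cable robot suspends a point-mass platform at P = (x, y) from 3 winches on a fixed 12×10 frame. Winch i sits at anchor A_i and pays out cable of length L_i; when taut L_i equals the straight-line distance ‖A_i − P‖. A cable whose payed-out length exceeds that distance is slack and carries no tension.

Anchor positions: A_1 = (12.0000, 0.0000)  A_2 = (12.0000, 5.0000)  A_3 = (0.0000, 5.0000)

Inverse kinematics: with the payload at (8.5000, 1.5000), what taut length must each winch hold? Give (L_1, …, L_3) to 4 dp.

cable 1: Δx=3.5000, Δy=-1.5000; L_1 = √(Δx²+Δy²) = 3.8079
cable 2: Δx=3.5000, Δy=3.5000; L_2 = √(Δx²+Δy²) = 4.9497
cable 3: Δx=-8.5000, Δy=3.5000; L_3 = √(Δx²+Δy²) = 9.1924

(3.8079, 4.9497, 9.1924)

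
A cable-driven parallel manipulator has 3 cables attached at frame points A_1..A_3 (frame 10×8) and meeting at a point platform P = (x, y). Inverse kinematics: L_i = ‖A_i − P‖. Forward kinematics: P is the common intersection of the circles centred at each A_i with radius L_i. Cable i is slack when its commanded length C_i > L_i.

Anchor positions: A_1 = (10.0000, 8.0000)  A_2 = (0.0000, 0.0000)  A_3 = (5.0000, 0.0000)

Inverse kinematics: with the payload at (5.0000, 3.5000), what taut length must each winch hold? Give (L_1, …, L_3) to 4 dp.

cable 1: Δx=5.0000, Δy=4.5000; L_1 = √(Δx²+Δy²) = 6.7268
cable 2: Δx=-5.0000, Δy=-3.5000; L_2 = √(Δx²+Δy²) = 6.1033
cable 3: Δx=0.0000, Δy=-3.5000; L_3 = √(Δx²+Δy²) = 3.5000

(6.7268, 6.1033, 3.5000)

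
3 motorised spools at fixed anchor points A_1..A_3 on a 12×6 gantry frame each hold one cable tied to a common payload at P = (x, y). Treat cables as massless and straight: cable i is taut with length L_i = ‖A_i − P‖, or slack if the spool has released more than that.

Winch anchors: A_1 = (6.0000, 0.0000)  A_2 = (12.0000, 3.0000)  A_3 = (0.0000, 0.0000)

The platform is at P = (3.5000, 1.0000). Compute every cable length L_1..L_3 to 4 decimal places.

L_1: Δ = A_1−P = (2.5000, -1.0000) → ‖Δ‖ = √7.2500 = 2.6926
L_2: Δ = A_2−P = (8.5000, 2.0000) → ‖Δ‖ = √76.2500 = 8.7321
L_3: Δ = A_3−P = (-3.5000, -1.0000) → ‖Δ‖ = √13.2500 = 3.6401

(2.6926, 8.7321, 3.6401)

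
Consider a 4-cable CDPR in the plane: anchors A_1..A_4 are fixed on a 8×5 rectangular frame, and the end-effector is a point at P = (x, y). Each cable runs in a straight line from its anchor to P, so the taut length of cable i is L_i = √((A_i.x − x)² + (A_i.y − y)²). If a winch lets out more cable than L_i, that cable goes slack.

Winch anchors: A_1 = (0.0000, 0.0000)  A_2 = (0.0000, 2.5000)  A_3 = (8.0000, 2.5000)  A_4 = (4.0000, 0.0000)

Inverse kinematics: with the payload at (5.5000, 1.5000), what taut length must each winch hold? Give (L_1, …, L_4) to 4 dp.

(5.7009, 5.5902, 2.6926, 2.1213)

L_1 = √((0.0000−5.5000)² + (0.0000−1.5000)²) = 5.7009
L_2 = √((0.0000−5.5000)² + (2.5000−1.5000)²) = 5.5902
L_3 = √((8.0000−5.5000)² + (2.5000−1.5000)²) = 2.6926
L_4 = √((4.0000−5.5000)² + (0.0000−1.5000)²) = 2.1213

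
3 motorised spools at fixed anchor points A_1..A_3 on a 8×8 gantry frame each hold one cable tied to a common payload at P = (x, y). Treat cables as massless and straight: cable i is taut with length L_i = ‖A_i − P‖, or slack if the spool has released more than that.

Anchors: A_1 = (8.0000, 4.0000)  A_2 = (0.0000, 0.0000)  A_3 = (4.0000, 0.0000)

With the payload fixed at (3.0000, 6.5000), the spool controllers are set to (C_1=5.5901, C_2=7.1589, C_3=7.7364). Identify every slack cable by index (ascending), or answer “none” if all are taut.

cable 1: √((5.0000)²+(-2.5000)²)=5.5902, C_1=5.5901: taut
cable 2: √((-3.0000)²+(-6.5000)²)=7.1589, C_2=7.1589: taut
cable 3: √((1.0000)²+(-6.5000)²)=6.5765, C_3=7.7364: slack

3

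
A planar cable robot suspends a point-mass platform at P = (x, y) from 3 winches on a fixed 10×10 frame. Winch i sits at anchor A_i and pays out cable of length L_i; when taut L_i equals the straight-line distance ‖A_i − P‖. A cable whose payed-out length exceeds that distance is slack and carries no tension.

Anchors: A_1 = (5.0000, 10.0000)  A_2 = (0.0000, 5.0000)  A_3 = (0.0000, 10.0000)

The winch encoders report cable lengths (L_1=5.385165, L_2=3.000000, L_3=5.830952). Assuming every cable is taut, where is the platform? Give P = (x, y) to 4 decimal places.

each cable: (A_i−P)·(A_i−P) = L_i²; let k_i = ‖A_i‖²−L_i²
k_1 = 25.0000+100.0000−29.0000 = 96.0000
row 1: 10.0000x + 10.0000y = 80.0000  (k_2=16.0000)
row 2: 10.0000x + 0.0000y = 30.0000  (k_3=66.0000)
Cramer on rows 1–2 → x = 3.0000, y = 5.0000

(3.0000, 5.0000)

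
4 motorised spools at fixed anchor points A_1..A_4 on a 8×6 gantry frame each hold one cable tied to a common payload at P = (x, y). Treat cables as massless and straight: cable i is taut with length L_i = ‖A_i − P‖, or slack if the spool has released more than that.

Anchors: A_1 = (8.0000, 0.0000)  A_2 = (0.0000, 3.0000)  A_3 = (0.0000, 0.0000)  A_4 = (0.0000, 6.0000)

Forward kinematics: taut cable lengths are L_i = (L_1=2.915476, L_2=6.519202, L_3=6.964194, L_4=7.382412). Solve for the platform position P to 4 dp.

(6.5000, 2.5000)

circle eqns → linear via eq_j − eq_1; set k_j = A_j·A_j − L_j²
k_1 = 64.0000+0.0000−8.5000 = 55.5000
16.0000·x − 6.0000·y = k_1−k_2 = 89.0000
16.0000·x + 0.0000·y = k_1−k_3 = 104.0000
16.0000·x − 12.0000·y = k_1−k_4 = 74.0000
solve first two rows → x=6.5000, y=2.5000
check cable 4: ‖A_4−P‖² = 54.5000 ≈ L_4² = 54.5000 ✓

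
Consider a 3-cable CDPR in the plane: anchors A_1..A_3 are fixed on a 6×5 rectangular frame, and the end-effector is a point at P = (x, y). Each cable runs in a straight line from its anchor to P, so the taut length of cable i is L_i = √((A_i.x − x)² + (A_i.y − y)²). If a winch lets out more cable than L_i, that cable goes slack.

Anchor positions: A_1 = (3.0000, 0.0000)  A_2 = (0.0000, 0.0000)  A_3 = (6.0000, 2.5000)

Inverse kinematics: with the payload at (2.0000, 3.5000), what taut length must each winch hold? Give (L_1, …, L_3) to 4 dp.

L_1: Δ = A_1−P = (1.0000, -3.5000) → ‖Δ‖ = √13.2500 = 3.6401
L_2: Δ = A_2−P = (-2.0000, -3.5000) → ‖Δ‖ = √16.2500 = 4.0311
L_3: Δ = A_3−P = (4.0000, -1.0000) → ‖Δ‖ = √17.0000 = 4.1231

(3.6401, 4.0311, 4.1231)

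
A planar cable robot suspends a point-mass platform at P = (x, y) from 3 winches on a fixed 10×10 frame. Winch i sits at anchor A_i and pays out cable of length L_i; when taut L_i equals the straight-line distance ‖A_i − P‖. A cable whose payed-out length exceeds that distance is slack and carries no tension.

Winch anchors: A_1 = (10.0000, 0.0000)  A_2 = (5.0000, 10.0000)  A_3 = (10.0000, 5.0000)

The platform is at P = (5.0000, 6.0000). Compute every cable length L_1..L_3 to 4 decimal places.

(7.8102, 4.0000, 5.0990)

cable 1: Δx=5.0000, Δy=-6.0000; L_1 = √(Δx²+Δy²) = 7.8102
cable 2: Δx=0.0000, Δy=4.0000; L_2 = √(Δx²+Δy²) = 4.0000
cable 3: Δx=5.0000, Δy=-1.0000; L_3 = √(Δx²+Δy²) = 5.0990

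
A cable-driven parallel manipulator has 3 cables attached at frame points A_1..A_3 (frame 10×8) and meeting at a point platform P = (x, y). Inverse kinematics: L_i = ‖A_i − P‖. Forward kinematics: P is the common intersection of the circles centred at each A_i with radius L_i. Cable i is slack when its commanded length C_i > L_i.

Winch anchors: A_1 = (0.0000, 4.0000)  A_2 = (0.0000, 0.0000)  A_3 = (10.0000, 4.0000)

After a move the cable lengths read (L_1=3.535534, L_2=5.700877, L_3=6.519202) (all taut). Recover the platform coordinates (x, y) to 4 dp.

expand ‖A_i−P‖²=L_i² and subtract eq 1 (q_i ≔ ‖A_i‖²−L_i²)
q_1 = 0.0000+16.0000−12.5000 = 3.5000
eq1−eq2 → [0.0000  8.0000]·P = 36.0000
eq1−eq3 → [-20.0000  0.0000]·P = -70.0000
2×2 solve → P = (3.5000, 4.5000)

(3.5000, 4.5000)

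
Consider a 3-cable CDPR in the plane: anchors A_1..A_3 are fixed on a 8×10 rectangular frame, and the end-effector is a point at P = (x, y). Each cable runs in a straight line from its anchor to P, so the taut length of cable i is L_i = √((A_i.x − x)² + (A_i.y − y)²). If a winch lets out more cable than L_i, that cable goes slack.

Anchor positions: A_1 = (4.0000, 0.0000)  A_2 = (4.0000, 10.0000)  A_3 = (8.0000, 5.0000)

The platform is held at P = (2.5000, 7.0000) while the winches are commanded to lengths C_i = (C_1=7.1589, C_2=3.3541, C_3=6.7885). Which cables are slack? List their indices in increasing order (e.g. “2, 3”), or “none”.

i=1: geometric 7.1589 vs commanded 7.1589 ⇒ taut
i=2: geometric 3.3541 vs commanded 3.3541 ⇒ taut
i=3: geometric 5.8523 vs commanded 6.7885 ⇒ slack

3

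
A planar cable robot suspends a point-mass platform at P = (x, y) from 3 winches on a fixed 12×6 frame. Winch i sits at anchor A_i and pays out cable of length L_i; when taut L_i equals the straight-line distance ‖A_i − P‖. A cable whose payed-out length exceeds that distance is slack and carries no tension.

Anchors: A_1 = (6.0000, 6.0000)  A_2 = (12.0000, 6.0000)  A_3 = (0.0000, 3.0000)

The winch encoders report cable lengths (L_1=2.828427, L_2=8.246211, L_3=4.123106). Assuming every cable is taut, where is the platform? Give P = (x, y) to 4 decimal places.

circle eqns → linear via eq_j − eq_1; set k_j = A_j·A_j − L_j²
k_1 = 36.0000+36.0000−8.0000 = 64.0000
-12.0000·x + 0.0000·y = k_1−k_2 = -48.0000
12.0000·x + 6.0000·y = k_1−k_3 = 72.0000
solve first two rows → x=4.0000, y=4.0000

(4.0000, 4.0000)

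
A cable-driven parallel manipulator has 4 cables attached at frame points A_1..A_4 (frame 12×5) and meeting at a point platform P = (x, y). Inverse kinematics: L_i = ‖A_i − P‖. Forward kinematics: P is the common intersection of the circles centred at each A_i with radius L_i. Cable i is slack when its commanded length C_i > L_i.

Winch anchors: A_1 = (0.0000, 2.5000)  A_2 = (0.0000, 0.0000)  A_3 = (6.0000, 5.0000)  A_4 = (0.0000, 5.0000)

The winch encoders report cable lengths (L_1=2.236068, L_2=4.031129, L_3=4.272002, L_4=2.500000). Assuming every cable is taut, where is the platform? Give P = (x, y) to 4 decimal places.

(2.0000, 3.5000)

expand ‖A_i−P‖²=L_i² and subtract eq 1 (c_i ≔ ‖A_i‖²−L_i²)
c_1 = 0.0000+6.2500−5.0000 = 1.2500
eq1−eq2 → [0.0000  5.0000]·P = 17.5000
eq1−eq3 → [-12.0000  -5.0000]·P = -41.5000
eq1−eq4 → [0.0000  -5.0000]·P = -17.5000
2×2 solve → P = (2.0000, 3.5000)
check cable 4: ‖A_4−P‖² = 6.2500 ≈ L_4² = 6.2500 ✓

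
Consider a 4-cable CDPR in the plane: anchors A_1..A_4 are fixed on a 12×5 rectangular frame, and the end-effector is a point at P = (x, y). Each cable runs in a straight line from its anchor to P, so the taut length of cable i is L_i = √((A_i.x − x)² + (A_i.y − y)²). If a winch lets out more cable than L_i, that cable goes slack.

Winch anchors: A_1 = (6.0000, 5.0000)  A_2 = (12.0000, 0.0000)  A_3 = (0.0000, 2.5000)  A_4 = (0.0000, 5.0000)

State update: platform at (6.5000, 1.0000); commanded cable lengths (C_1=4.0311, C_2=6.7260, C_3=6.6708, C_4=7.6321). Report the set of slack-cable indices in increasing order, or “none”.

2

i=1: geometric 4.0311 vs commanded 4.0311 ⇒ taut
i=2: geometric 5.5902 vs commanded 6.7260 ⇒ slack
i=3: geometric 6.6708 vs commanded 6.6708 ⇒ taut
i=4: geometric 7.6322 vs commanded 7.6321 ⇒ taut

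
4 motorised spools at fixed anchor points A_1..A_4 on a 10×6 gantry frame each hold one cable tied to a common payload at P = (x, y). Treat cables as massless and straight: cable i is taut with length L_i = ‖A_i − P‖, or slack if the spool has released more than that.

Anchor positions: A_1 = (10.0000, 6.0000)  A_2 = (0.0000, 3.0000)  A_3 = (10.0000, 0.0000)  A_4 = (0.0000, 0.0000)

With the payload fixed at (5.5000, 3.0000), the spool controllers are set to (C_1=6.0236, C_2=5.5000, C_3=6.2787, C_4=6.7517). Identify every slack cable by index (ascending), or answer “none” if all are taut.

1, 3, 4

i=1: geometric 5.4083 vs commanded 6.0236 ⇒ slack
i=2: geometric 5.5000 vs commanded 5.5000 ⇒ taut
i=3: geometric 5.4083 vs commanded 6.2787 ⇒ slack
i=4: geometric 6.2650 vs commanded 6.7517 ⇒ slack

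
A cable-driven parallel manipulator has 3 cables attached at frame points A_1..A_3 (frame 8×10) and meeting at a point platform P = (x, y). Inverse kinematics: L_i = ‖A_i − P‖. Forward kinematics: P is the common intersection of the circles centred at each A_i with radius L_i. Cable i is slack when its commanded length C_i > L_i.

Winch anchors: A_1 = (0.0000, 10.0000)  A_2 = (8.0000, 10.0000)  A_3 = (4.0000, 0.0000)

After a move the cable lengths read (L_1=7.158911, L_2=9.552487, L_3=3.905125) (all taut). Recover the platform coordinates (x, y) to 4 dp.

each cable: (A_i−P)·(A_i−P) = L_i²; let c_i = ‖A_i‖²−L_i²
c_1 = 0.0000+100.0000−51.2500 = 48.7500
row 1: -16.0000x + 0.0000y = -24.0000  (c_2=72.7500)
row 2: -8.0000x + 20.0000y = 48.0000  (c_3=0.7500)
Cramer on rows 1–2 → x = 1.5000, y = 3.0000

(1.5000, 3.0000)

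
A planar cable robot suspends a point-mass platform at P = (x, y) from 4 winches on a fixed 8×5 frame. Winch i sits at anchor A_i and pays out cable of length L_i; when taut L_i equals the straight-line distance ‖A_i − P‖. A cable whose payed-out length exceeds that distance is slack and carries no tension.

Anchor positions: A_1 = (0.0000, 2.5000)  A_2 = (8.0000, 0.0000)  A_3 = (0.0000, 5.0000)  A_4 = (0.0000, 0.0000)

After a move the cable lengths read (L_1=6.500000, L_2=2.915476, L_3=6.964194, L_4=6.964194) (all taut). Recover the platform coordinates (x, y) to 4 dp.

each cable: (A_i−P)·(A_i−P) = L_i²; let q_i = ‖A_i‖²−L_i²
q_1 = 0.0000+6.2500−42.2500 = -36.0000
row 1: -16.0000x + 5.0000y = -91.5000  (q_2=55.5000)
row 2: 0.0000x − 5.0000y = -12.5000  (q_3=-23.5000)
row 3: 0.0000x + 5.0000y = 12.5000  (q_4=-48.5000)
Cramer on rows 1–2 → x = 6.5000, y = 2.5000
check cable 4: ‖A_4−P‖² = 48.5000 ≈ L_4² = 48.5000 ✓

(6.5000, 2.5000)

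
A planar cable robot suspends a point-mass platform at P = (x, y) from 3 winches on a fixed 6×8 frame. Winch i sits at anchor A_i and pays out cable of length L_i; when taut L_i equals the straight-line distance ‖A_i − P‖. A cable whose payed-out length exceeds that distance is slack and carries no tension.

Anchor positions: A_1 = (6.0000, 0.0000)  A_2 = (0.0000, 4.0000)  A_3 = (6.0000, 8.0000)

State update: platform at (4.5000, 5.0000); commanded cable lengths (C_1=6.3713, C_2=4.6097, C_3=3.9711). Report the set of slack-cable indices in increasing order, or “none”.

1, 3

cable 1: √((1.5000)²+(-5.0000)²)=5.2202, C_1=6.3713: slack
cable 2: √((-4.5000)²+(-1.0000)²)=4.6098, C_2=4.6097: taut
cable 3: √((1.5000)²+(3.0000)²)=3.3541, C_3=3.9711: slack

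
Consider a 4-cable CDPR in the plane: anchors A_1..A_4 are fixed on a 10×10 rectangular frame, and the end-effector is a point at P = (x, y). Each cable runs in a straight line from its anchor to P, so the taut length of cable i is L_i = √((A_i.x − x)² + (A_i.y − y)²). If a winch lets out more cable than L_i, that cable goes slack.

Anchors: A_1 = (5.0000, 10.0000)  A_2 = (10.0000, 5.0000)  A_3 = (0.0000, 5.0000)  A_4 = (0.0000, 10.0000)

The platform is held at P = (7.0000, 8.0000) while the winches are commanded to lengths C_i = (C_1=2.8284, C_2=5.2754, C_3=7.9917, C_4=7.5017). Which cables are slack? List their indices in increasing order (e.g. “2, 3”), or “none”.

2, 3, 4

cable 1: √((-2.0000)²+(2.0000)²)=2.8284, C_1=2.8284: taut
cable 2: √((3.0000)²+(-3.0000)²)=4.2426, C_2=5.2754: slack
cable 3: √((-7.0000)²+(-3.0000)²)=7.6158, C_3=7.9917: slack
cable 4: √((-7.0000)²+(2.0000)²)=7.2801, C_4=7.5017: slack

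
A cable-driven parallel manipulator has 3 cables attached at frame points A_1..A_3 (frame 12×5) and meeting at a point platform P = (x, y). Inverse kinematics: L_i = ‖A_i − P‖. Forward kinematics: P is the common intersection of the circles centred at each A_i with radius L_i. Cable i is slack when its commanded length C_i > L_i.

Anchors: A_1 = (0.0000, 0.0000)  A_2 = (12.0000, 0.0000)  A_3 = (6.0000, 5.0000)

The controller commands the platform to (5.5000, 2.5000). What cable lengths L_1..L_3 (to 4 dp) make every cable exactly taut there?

(6.0415, 6.9642, 2.5495)

L_1 = √((0.0000−5.5000)² + (0.0000−2.5000)²) = 6.0415
L_2 = √((12.0000−5.5000)² + (0.0000−2.5000)²) = 6.9642
L_3 = √((6.0000−5.5000)² + (5.0000−2.5000)²) = 2.5495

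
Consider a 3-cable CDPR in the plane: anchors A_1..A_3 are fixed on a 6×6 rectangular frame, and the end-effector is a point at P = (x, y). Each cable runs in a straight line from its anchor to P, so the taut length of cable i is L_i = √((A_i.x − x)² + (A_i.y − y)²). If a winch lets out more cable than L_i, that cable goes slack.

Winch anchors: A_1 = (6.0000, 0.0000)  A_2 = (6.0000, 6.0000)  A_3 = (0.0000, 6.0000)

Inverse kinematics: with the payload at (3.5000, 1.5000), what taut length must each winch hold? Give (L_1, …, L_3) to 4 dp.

(2.9155, 5.1478, 5.7009)

cable 1: Δx=2.5000, Δy=-1.5000; L_1 = √(Δx²+Δy²) = 2.9155
cable 2: Δx=2.5000, Δy=4.5000; L_2 = √(Δx²+Δy²) = 5.1478
cable 3: Δx=-3.5000, Δy=4.5000; L_3 = √(Δx²+Δy²) = 5.7009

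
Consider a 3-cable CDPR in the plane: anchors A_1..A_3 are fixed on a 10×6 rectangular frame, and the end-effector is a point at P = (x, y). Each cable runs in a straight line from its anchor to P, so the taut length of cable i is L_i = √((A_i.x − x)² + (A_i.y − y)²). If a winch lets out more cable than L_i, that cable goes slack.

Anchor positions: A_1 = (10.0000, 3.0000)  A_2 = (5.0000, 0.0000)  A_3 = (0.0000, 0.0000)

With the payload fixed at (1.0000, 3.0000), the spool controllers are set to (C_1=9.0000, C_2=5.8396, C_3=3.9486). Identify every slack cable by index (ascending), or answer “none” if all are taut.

2, 3

cable 1: L_1 = ‖A_1−P‖ = 9.0000;  C_1 = 9.0000 → taut
cable 2: L_2 = ‖A_2−P‖ = 5.0000;  C_2 = 5.8396 → slack
cable 3: L_3 = ‖A_3−P‖ = 3.1623;  C_3 = 3.9486 → slack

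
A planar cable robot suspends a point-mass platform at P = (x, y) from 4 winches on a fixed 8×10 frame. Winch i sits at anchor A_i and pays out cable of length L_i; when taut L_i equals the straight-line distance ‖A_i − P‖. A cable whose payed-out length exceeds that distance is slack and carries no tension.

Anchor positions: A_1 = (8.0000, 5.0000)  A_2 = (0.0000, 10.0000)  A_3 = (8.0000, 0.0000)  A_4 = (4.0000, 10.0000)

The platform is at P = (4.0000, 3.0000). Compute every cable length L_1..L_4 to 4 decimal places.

(4.4721, 8.0623, 5.0000, 7.0000)

cable 1: Δx=4.0000, Δy=2.0000; L_1 = √(Δx²+Δy²) = 4.4721
cable 2: Δx=-4.0000, Δy=7.0000; L_2 = √(Δx²+Δy²) = 8.0623
cable 3: Δx=4.0000, Δy=-3.0000; L_3 = √(Δx²+Δy²) = 5.0000
cable 4: Δx=0.0000, Δy=7.0000; L_4 = √(Δx²+Δy²) = 7.0000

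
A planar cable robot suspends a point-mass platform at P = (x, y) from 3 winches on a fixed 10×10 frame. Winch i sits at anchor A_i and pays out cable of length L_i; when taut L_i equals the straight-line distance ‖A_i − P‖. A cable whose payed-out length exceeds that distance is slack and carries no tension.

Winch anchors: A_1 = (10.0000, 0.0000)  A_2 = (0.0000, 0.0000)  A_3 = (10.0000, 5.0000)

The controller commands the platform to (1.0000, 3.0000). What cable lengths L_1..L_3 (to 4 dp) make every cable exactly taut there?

cable 1: Δx=9.0000, Δy=-3.0000; L_1 = √(Δx²+Δy²) = 9.4868
cable 2: Δx=-1.0000, Δy=-3.0000; L_2 = √(Δx²+Δy²) = 3.1623
cable 3: Δx=9.0000, Δy=2.0000; L_3 = √(Δx²+Δy²) = 9.2195

(9.4868, 3.1623, 9.2195)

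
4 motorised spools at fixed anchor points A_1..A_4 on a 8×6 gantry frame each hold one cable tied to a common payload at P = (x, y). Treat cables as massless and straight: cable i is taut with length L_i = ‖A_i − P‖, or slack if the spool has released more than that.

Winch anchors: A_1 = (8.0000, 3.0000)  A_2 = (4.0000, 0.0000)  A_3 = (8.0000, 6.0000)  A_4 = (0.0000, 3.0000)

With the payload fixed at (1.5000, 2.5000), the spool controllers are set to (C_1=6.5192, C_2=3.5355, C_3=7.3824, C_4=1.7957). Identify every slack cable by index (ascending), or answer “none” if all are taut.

4

cable 1: √((6.5000)²+(0.5000)²)=6.5192, C_1=6.5192: taut
cable 2: √((2.5000)²+(-2.5000)²)=3.5355, C_2=3.5355: taut
cable 3: √((6.5000)²+(3.5000)²)=7.3824, C_3=7.3824: taut
cable 4: √((-1.5000)²+(0.5000)²)=1.5811, C_4=1.7957: slack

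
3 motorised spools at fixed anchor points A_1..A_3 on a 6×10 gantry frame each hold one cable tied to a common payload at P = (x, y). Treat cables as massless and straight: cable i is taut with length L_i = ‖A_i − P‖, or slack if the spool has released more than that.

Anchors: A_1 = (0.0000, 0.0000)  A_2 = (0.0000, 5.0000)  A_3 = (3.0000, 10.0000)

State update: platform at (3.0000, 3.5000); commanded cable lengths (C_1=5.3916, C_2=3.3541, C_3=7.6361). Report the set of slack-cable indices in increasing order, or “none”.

cable 1: L_1 = ‖A_1−P‖ = 4.6098;  C_1 = 5.3916 → slack
cable 2: L_2 = ‖A_2−P‖ = 3.3541;  C_2 = 3.3541 → taut
cable 3: L_3 = ‖A_3−P‖ = 6.5000;  C_3 = 7.6361 → slack

1, 3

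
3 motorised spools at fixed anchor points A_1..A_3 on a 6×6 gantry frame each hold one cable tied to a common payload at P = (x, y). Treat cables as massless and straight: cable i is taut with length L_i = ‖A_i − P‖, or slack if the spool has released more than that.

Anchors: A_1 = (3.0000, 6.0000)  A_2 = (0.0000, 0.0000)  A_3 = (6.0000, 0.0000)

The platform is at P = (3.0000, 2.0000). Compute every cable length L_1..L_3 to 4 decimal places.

L_1: Δ = A_1−P = (0.0000, 4.0000) → ‖Δ‖ = √16.0000 = 4.0000
L_2: Δ = A_2−P = (-3.0000, -2.0000) → ‖Δ‖ = √13.0000 = 3.6056
L_3: Δ = A_3−P = (3.0000, -2.0000) → ‖Δ‖ = √13.0000 = 3.6056

(4.0000, 3.6056, 3.6056)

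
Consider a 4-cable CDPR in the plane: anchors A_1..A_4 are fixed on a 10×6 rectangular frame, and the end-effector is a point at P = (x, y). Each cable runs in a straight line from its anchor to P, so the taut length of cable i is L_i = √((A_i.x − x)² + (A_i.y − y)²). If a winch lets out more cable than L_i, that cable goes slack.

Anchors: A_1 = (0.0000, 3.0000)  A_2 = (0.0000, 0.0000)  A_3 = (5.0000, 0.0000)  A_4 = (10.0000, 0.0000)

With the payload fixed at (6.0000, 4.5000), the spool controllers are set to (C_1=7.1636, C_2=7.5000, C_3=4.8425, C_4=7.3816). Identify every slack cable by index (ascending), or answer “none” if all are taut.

i=1: geometric 6.1847 vs commanded 7.1636 ⇒ slack
i=2: geometric 7.5000 vs commanded 7.5000 ⇒ taut
i=3: geometric 4.6098 vs commanded 4.8425 ⇒ slack
i=4: geometric 6.0208 vs commanded 7.3816 ⇒ slack

1, 3, 4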